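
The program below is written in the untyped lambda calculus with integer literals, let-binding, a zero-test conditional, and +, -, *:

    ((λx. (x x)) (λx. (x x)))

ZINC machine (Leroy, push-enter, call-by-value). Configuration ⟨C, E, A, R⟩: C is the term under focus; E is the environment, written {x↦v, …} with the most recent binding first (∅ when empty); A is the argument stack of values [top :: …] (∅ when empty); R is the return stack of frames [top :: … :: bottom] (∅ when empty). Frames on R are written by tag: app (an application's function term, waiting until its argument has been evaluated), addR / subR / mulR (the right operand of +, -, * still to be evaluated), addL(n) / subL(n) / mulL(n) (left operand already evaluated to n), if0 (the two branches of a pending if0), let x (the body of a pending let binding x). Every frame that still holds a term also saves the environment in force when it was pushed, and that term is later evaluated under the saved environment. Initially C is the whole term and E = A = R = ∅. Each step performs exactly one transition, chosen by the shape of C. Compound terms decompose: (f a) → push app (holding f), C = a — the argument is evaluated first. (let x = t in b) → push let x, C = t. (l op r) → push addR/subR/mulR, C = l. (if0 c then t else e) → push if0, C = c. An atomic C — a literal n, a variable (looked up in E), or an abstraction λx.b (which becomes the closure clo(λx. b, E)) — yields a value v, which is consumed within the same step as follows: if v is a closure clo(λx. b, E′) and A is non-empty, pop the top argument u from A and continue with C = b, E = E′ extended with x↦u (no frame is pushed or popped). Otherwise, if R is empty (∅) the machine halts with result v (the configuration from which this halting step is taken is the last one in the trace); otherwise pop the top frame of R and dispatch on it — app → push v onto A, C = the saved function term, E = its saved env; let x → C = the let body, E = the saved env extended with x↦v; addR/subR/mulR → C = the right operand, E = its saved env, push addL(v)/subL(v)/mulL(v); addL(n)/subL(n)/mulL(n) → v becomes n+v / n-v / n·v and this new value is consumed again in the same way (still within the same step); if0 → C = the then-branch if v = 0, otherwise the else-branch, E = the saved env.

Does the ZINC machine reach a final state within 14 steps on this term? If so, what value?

Answer: DIVERGES (no final state within 14 steps)

Derivation:
0. <C=((λx. (x x)) (λx. (x x))), E=∅, A=∅, R=∅>
1. <C=(λx. (x x)), E=∅, A=∅, R=[app]>
2. <C=(λx. (x x)), E=∅, A=[clo(λx. (x x), ∅)], R=∅>
3. <C=(x x), E={x↦clo(λx. (x x), ∅)}, A=∅, R=∅>
4. <C=x, E={x↦clo(λx. (x x), ∅)}, A=∅, R=[app]>
5. <C=x, E={x↦clo(λx. (x x), ∅)}, A=[clo(λx. (x x), ∅)], R=∅>
… configuration repeats with period 3 (steps 3–5 recur indefinitely) …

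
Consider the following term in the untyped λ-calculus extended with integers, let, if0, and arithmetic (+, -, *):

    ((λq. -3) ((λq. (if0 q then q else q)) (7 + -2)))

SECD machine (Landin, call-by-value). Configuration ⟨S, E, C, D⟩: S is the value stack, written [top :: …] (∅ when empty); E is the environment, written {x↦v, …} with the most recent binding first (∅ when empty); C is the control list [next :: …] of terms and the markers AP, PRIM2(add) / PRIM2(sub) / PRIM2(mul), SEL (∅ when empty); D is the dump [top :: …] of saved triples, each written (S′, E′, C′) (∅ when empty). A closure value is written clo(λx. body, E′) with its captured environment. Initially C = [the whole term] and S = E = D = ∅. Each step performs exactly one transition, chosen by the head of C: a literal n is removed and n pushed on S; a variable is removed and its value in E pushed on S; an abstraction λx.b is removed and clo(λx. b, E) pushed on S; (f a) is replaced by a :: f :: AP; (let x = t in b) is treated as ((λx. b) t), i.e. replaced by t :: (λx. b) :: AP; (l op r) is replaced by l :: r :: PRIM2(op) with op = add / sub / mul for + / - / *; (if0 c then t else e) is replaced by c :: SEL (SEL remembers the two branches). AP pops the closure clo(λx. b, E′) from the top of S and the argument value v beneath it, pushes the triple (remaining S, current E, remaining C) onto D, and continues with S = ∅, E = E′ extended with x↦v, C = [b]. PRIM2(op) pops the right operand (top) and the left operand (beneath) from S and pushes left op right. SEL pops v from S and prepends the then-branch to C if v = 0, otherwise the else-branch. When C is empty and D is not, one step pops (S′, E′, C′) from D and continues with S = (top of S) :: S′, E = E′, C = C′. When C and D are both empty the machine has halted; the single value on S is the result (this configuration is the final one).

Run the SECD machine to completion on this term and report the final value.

step 0: [S=∅ | E=∅ | C=[((λq. -3) ((λq. (if0 q then q else q)) (7 + -2)))] | D=∅]
step 1: [S=∅ | E=∅ | C=[((λq. (if0 q then q else q)) (7 + -2)) :: (λq. -3) :: AP] | D=∅]
step 2: [S=∅ | E=∅ | C=[(7 + -2) :: (λq. (if0 q then q else q)) :: AP :: (λq. -3) :: AP] | D=∅]
step 3: [S=∅ | E=∅ | C=[7 :: -2 :: PRIM2(add) :: (λq. (if0 q then q else q)) :: AP :: (λq. -3) :: AP] | D=∅]
step 4: [S=[7] | E=∅ | C=[-2 :: PRIM2(add) :: (λq. (if0 q then q else q)) :: AP :: (λq. -3) :: AP] | D=∅]
step 5: [S=[-2 :: 7] | E=∅ | C=[PRIM2(add) :: (λq. (if0 q then q else q)) :: AP :: (λq. -3) :: AP] | D=∅]
step 6: [S=[5] | E=∅ | C=[(λq. (if0 q then q else q)) :: AP :: (λq. -3) :: AP] | D=∅]
step 7: [S=[clo(λq. (if0 q then q else q), ∅) :: 5] | E=∅ | C=[AP :: (λq. -3) :: AP] | D=∅]
step 8: [S=∅ | E={q↦5} | C=[(if0 q then q else q)] | D=[(∅, ∅, [(λq. -3) :: AP])]]
step 9: [S=∅ | E={q↦5} | C=[q :: SEL] | D=[(∅, ∅, [(λq. -3) :: AP])]]
step 10: [S=[5] | E={q↦5} | C=[SEL] | D=[(∅, ∅, [(λq. -3) :: AP])]]
step 11: [S=∅ | E={q↦5} | C=[q] | D=[(∅, ∅, [(λq. -3) :: AP])]]
step 12: [S=[5] | E={q↦5} | C=∅ | D=[(∅, ∅, [(λq. -3) :: AP])]]
step 13: [S=[5] | E=∅ | C=[(λq. -3) :: AP] | D=∅]
step 14: [S=[clo(λq. -3, ∅) :: 5] | E=∅ | C=[AP] | D=∅]
step 15: [S=∅ | E={q↦5} | C=[-3] | D=[(∅, ∅, ∅)]]
step 16: [S=[-3] | E={q↦5} | C=∅ | D=[(∅, ∅, ∅)]]
step 17: [S=[-3] | E=∅ | C=∅ | D=∅]
→ final value -3

Answer: -3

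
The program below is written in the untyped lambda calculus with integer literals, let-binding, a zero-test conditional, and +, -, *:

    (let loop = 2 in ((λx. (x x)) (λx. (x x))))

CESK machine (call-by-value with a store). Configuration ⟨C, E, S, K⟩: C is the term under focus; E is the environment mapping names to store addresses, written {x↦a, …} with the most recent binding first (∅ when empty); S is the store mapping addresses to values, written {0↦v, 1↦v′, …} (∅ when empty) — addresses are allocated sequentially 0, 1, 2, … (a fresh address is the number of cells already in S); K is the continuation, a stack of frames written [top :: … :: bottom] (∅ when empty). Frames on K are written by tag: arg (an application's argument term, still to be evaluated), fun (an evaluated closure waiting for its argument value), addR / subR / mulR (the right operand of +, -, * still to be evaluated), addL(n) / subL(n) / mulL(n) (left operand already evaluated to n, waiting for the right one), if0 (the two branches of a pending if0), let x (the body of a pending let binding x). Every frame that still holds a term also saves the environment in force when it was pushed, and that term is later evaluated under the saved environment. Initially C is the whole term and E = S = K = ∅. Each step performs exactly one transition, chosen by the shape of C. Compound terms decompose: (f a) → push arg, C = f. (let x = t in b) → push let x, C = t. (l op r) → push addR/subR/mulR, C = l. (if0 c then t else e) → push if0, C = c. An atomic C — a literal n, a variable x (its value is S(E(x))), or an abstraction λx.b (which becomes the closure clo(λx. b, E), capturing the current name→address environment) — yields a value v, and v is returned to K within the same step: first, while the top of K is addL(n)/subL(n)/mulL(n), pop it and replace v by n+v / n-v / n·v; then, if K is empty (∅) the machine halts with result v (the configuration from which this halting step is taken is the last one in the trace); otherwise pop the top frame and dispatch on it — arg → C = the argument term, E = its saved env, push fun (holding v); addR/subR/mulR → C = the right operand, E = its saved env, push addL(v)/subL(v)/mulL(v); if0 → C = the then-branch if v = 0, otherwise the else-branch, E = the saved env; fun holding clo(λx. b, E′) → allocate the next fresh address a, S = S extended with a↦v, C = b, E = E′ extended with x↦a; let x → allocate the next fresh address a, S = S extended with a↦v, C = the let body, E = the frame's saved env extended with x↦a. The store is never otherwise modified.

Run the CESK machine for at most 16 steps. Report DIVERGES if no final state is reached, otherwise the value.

step 0: ⟨C=(let loop = 2 in ((λx. (x x)) (λx. (x x)))); E=∅; S=∅; K=∅⟩
step 1: ⟨C=2; E=∅; S=∅; K=[let loop]⟩
step 2: ⟨C=((λx. (x x)) (λx. (x x))); E={loop↦0}; S={0↦2}; K=∅⟩
step 3: ⟨C=(λx. (x x)); E={loop↦0}; S={0↦2}; K=[arg]⟩
step 4: ⟨C=(λx. (x x)); E={loop↦0}; S={0↦2}; K=[fun]⟩
step 5: ⟨C=(x x); E={x↦1, loop↦0}; S={0↦2, 1↦clo(λx. (x x), {loop↦0})}; K=∅⟩
step 6: ⟨C=x; E={x↦1, loop↦0}; S={0↦2, 1↦clo(λx. (x x), {loop↦0})}; K=[arg]⟩
step 7: ⟨C=x; E={x↦1, loop↦0}; S={0↦2, 1↦clo(λx. (x x), {loop↦0})}; K=[fun]⟩
step 8: ⟨C=(x x); E={x↦2, loop↦0}; S={0↦2, 1↦clo(λx. (x x), {loop↦0}), 2↦clo(λx. (x x), {loop↦0})}; K=∅⟩
step 9: ⟨C=x; E={x↦2, loop↦0}; S={0↦2, 1↦clo(λx. (x x), {loop↦0}), 2↦clo(λx. (x x), {loop↦0})}; K=[arg]⟩
step 10: ⟨C=x; E={x↦2, loop↦0}; S={0↦2, 1↦clo(λx. (x x), {loop↦0}), 2↦clo(λx. (x x), {loop↦0})}; K=[fun]⟩
step 11: ⟨C=(x x); E={x↦3, loop↦0}; S={0↦2, 1↦clo(λx. (x x), {loop↦0}), 2↦clo(λx. (x x), {loop↦0}), 3↦clo(λx. (x x), {loop↦0})}; K=∅⟩
step 12: ⟨C=x; E={x↦3, loop↦0}; S={0↦2, 1↦clo(λx. (x x), {loop↦0}), 2↦clo(λx. (x x), {loop↦0}), 3↦clo(λx. (x x), {loop↦0})}; K=[arg]⟩
step 13: ⟨C=x; E={x↦3, loop↦0}; S={0↦2, 1↦clo(λx. (x x), {loop↦0}), 2↦clo(λx. (x x), {loop↦0}), 3↦clo(λx. (x x), {loop↦0})}; K=[fun]⟩
step 14: ⟨C=(x x); E={x↦4, loop↦0}; S={0↦2, 1↦clo(λx. (x x), {loop↦0}), 2↦clo(λx. (x x), {loop↦0}), 3↦clo(λx. (x x), {loop↦0}), 4↦clo(λx. (x x), {loop↦0})}; K=∅⟩
step 15: ⟨C=x; E={x↦4, loop↦0}; S={0↦2, 1↦clo(λx. (x x), {loop↦0}), 2↦clo(λx. (x x), {loop↦0}), 3↦clo(λx. (x x), {loop↦0}), 4↦clo(λx. (x x), {loop↦0})}; K=[arg]⟩
step 16: ⟨C=x; E={x↦4, loop↦0}; S={0↦2, 1↦clo(λx. (x x), {loop↦0}), 2↦clo(λx. (x x), {loop↦0}), 3↦clo(λx. (x x), {loop↦0}), 4↦clo(λx. (x x), {loop↦0})}; K=[fun]⟩
→ 16 transitions taken and the configuration is still not final: no result within 16 steps

Answer: DIVERGES (no final state within 16 steps)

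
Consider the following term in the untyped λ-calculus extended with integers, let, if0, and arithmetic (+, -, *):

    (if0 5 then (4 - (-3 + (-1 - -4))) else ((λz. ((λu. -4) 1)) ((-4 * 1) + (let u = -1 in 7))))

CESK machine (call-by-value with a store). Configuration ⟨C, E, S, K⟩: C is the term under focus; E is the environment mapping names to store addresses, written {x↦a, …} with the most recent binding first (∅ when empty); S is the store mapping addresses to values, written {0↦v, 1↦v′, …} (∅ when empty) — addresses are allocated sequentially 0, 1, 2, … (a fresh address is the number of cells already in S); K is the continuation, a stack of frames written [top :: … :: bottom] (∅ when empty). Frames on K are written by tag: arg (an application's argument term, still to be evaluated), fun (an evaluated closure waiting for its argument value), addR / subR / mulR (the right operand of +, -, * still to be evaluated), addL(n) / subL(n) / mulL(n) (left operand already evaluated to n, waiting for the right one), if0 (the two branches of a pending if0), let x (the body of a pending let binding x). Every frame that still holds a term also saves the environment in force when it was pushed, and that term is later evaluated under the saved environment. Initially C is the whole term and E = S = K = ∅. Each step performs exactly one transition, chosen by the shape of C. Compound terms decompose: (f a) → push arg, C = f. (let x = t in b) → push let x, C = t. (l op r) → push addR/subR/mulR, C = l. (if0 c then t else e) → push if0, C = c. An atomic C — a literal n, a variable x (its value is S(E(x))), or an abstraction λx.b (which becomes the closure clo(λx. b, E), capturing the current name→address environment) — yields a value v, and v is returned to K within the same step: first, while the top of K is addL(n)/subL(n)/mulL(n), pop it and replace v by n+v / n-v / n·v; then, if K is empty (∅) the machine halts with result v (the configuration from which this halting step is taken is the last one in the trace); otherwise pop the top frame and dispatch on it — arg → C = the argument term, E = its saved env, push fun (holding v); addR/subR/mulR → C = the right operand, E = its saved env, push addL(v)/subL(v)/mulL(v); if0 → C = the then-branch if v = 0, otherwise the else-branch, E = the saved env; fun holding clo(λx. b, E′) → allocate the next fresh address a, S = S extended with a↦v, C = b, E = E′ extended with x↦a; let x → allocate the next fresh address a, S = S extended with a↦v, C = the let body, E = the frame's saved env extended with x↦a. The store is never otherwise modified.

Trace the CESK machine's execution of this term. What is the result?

[0] [C=(if0 5 then (4 - (-3 + (-1 - -4))) else ((λz. ((λu. -4) 1)) ((-4 * 1) + (let u = -1 in 7)))) | E=∅ | S=∅ | K=∅]
[1] [C=5 | E=∅ | S=∅ | K=[if0]]
[2] [C=((λz. ((λu. -4) 1)) ((-4 * 1) + (let u = -1 in 7))) | E=∅ | S=∅ | K=∅]
[3] [C=(λz. ((λu. -4) 1)) | E=∅ | S=∅ | K=[arg]]
[4] [C=((-4 * 1) + (let u = -1 in 7)) | E=∅ | S=∅ | K=[fun]]
[5] [C=(-4 * 1) | E=∅ | S=∅ | K=[addR :: fun]]
[6] [C=-4 | E=∅ | S=∅ | K=[mulR :: addR :: fun]]
[7] [C=1 | E=∅ | S=∅ | K=[mulL(-4) :: addR :: fun]]
[8] [C=(let u = -1 in 7) | E=∅ | S=∅ | K=[addL(-4) :: fun]]
[9] [C=-1 | E=∅ | S=∅ | K=[let u :: addL(-4) :: fun]]
[10] [C=7 | E={u↦0} | S={0↦-1} | K=[addL(-4) :: fun]]
[11] [C=((λu. -4) 1) | E={z↦1} | S={0↦-1, 1↦3} | K=∅]
[12] [C=(λu. -4) | E={z↦1} | S={0↦-1, 1↦3} | K=[arg]]
[13] [C=1 | E={z↦1} | S={0↦-1, 1↦3} | K=[fun]]
[14] [C=-4 | E={u↦2, z↦1} | S={0↦-1, 1↦3, 2↦1} | K=∅]
→ final value -4

Answer: -4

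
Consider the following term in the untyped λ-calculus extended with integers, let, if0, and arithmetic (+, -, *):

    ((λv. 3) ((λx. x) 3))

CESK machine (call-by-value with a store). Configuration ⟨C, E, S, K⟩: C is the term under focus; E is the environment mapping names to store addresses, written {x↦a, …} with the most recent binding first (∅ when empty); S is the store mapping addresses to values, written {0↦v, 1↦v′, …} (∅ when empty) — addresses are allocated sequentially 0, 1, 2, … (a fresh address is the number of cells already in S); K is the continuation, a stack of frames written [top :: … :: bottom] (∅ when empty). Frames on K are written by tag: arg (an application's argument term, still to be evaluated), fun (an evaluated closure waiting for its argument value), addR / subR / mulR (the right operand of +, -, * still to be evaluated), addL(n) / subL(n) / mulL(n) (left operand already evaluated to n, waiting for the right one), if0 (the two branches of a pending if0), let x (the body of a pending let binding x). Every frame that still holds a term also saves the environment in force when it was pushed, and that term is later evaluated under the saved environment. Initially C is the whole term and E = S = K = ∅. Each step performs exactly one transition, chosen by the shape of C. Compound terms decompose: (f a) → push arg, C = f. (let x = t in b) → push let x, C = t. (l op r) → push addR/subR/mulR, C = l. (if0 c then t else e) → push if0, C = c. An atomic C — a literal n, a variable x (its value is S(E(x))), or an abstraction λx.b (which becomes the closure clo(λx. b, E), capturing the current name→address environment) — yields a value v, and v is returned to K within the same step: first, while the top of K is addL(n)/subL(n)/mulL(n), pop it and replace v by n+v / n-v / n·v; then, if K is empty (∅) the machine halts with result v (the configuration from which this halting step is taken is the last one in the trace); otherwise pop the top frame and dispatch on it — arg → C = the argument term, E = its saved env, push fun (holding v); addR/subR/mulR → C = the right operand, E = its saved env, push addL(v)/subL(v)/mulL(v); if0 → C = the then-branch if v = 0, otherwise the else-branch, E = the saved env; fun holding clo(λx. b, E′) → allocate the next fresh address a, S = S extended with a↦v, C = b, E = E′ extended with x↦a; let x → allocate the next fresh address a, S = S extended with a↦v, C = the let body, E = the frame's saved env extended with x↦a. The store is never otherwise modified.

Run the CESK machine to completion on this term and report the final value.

0. [C=((λv. 3) ((λx. x) 3)) | E=∅ | S=∅ | K=∅]
1. [C=(λv. 3) | E=∅ | S=∅ | K=[arg]]
2. [C=((λx. x) 3) | E=∅ | S=∅ | K=[fun]]
3. [C=(λx. x) | E=∅ | S=∅ | K=[arg :: fun]]
4. [C=3 | E=∅ | S=∅ | K=[fun :: fun]]
5. [C=x | E={x↦0} | S={0↦3} | K=[fun]]
6. [C=3 | E={v↦1} | S={0↦3, 1↦3} | K=∅]
→ final value 3

Answer: 3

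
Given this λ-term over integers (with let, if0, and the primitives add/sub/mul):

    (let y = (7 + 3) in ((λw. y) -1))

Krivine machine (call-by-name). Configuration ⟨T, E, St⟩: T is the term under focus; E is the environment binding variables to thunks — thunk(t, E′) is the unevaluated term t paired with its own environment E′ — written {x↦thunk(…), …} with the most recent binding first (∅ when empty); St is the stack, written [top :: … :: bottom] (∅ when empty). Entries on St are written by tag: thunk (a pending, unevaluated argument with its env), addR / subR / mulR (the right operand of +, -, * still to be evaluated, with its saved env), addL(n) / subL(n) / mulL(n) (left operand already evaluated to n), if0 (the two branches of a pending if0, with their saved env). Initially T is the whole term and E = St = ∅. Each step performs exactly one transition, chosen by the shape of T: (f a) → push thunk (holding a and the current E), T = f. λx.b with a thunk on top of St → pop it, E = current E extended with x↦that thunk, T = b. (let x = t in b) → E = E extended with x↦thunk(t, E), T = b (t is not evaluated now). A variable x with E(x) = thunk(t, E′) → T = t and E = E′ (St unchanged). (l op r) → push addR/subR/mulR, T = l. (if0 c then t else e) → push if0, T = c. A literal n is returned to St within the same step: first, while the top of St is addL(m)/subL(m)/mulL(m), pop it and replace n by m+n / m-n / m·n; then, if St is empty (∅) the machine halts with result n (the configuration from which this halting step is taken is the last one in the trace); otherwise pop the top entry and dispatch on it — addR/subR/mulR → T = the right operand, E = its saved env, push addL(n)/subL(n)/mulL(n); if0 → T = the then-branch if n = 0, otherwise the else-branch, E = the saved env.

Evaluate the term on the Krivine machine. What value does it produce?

Answer: 10

Machine steps:
[0] [T=(let y = (7 + 3) in ((λw. y) -1)) | E=∅ | St=∅]
[1] [T=((λw. y) -1) | E={y↦thunk((7 + 3), ∅)} | St=∅]
[2] [T=(λw. y) | E={y↦thunk((7 + 3), ∅)} | St=[thunk]]
[3] [T=y | E={w↦thunk(-1, {y↦thunk((7 + 3), ∅)}), y↦thunk((7 + 3), ∅)} | St=∅]
[4] [T=(7 + 3) | E=∅ | St=∅]
[5] [T=7 | E=∅ | St=[addR]]
[6] [T=3 | E=∅ | St=[addL(7)]]
→ final value 10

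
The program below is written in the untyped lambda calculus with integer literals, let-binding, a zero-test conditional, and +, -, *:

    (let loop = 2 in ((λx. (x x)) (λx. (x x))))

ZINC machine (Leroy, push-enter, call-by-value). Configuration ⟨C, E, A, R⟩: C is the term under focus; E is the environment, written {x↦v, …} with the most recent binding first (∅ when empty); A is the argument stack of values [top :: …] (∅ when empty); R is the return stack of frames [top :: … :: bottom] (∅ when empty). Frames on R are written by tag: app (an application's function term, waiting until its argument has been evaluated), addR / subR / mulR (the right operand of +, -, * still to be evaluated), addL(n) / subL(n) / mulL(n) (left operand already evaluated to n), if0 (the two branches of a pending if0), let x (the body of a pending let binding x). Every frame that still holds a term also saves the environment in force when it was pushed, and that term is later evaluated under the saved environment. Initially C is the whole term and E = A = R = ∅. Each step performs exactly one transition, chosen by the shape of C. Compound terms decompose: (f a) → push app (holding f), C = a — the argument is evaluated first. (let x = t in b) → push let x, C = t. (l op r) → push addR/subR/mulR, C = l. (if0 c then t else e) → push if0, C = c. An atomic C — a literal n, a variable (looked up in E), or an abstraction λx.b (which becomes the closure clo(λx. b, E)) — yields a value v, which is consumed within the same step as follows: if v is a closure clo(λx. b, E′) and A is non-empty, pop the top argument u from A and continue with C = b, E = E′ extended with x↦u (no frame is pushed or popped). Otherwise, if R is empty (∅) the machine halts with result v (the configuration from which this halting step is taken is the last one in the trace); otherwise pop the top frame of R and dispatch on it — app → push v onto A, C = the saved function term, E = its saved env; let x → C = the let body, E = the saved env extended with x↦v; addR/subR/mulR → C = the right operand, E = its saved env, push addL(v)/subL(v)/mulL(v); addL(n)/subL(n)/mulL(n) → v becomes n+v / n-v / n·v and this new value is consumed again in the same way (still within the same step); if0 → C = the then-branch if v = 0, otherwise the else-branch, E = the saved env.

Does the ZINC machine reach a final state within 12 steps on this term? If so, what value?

step 0: [C=(let loop = 2 in ((λx. (x x)) (λx. (x x)))) | E=∅ | A=∅ | R=∅]
step 1: [C=2 | E=∅ | A=∅ | R=[let loop]]
step 2: [C=((λx. (x x)) (λx. (x x))) | E={loop↦2} | A=∅ | R=∅]
step 3: [C=(λx. (x x)) | E={loop↦2} | A=∅ | R=[app]]
step 4: [C=(λx. (x x)) | E={loop↦2} | A=[clo(λx. (x x), {loop↦2})] | R=∅]
step 5: [C=(x x) | E={x↦clo(λx. (x x), {loop↦2}), loop↦2} | A=∅ | R=∅]
step 6: [C=x | E={x↦clo(λx. (x x), {loop↦2}), loop↦2} | A=∅ | R=[app]]
step 7: [C=x | E={x↦clo(λx. (x x), {loop↦2}), loop↦2} | A=[clo(λx. (x x), {loop↦2})] | R=∅]
… configuration repeats with period 3 (steps 5–7 recur indefinitely) …

Answer: DIVERGES (no final state within 12 steps)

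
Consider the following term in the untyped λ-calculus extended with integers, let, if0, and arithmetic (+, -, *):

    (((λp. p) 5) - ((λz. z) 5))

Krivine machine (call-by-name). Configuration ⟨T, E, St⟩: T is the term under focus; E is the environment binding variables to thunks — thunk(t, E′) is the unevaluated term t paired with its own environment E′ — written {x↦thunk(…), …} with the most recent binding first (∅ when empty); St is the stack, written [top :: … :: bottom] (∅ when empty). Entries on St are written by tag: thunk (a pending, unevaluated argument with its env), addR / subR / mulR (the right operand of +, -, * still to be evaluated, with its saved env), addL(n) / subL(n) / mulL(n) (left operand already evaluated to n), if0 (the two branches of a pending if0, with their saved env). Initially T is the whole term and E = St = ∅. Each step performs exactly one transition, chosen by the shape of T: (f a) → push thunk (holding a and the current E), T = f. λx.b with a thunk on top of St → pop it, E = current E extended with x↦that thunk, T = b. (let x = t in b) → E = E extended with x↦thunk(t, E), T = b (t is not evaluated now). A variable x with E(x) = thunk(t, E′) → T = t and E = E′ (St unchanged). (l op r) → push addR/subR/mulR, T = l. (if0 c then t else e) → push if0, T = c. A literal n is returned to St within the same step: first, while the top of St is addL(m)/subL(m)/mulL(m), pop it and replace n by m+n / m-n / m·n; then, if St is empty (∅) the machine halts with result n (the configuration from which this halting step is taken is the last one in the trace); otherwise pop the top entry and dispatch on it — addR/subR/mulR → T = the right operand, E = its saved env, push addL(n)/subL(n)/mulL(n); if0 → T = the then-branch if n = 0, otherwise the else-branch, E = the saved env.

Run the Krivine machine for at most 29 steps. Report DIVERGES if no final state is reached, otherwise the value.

t=0: <T=(((λp. p) 5) - ((λz. z) 5)), E=∅, St=∅>
t=1: <T=((λp. p) 5), E=∅, St=[subR]>
t=2: <T=(λp. p), E=∅, St=[thunk :: subR]>
t=3: <T=p, E={p↦thunk(5, ∅)}, St=[subR]>
t=4: <T=5, E=∅, St=[subR]>
t=5: <T=((λz. z) 5), E=∅, St=[subL(5)]>
t=6: <T=(λz. z), E=∅, St=[thunk :: subL(5)]>
t=7: <T=z, E={z↦thunk(5, ∅)}, St=[subL(5)]>
t=8: <T=5, E=∅, St=[subL(5)]>
→ final value 0

Answer: 0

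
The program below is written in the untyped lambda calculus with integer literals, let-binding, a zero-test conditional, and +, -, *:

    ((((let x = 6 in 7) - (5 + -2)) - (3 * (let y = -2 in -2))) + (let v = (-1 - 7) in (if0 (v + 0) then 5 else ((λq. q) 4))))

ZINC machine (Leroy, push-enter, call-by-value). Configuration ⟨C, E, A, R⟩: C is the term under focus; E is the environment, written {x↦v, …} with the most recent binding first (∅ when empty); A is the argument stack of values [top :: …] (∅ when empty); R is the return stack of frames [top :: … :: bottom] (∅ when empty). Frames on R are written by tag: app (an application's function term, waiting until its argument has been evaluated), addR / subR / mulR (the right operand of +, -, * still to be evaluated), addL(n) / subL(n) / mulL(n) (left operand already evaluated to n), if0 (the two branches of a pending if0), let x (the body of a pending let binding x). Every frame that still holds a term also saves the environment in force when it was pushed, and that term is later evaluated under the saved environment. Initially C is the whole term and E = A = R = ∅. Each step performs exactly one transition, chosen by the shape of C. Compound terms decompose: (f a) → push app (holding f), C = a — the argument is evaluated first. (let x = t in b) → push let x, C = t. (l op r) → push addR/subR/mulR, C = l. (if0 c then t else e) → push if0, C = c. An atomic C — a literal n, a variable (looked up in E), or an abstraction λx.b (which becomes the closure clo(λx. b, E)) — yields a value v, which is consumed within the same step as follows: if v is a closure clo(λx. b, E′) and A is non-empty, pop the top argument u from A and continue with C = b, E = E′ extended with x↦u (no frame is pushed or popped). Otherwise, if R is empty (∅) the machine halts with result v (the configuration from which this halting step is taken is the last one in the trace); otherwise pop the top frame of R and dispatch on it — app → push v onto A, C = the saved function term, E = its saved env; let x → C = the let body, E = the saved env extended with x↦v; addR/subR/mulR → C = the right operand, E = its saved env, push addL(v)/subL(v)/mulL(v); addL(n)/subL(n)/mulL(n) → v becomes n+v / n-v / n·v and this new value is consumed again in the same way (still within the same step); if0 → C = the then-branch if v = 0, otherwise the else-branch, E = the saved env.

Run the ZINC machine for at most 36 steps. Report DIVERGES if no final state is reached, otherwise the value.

0. ⟨C=((((let x = 6 in 7) - (5 + -2)) - (3 * (let y = -2 in -2))) + (let v = (-1 - 7) in (if0 (v + 0) then 5 else ((λq. q) 4)))); E=∅; A=∅; R=∅⟩
1. ⟨C=(((let x = 6 in 7) - (5 + -2)) - (3 * (let y = -2 in -2))); E=∅; A=∅; R=[addR]⟩
2. ⟨C=((let x = 6 in 7) - (5 + -2)); E=∅; A=∅; R=[subR :: addR]⟩
3. ⟨C=(let x = 6 in 7); E=∅; A=∅; R=[subR :: subR :: addR]⟩
4. ⟨C=6; E=∅; A=∅; R=[let x :: subR :: subR :: addR]⟩
5. ⟨C=7; E={x↦6}; A=∅; R=[subR :: subR :: addR]⟩
6. ⟨C=(5 + -2); E=∅; A=∅; R=[subL(7) :: subR :: addR]⟩
7. ⟨C=5; E=∅; A=∅; R=[addR :: subL(7) :: subR :: addR]⟩
8. ⟨C=-2; E=∅; A=∅; R=[addL(5) :: subL(7) :: subR :: addR]⟩
9. ⟨C=(3 * (let y = -2 in -2)); E=∅; A=∅; R=[subL(4) :: addR]⟩
10. ⟨C=3; E=∅; A=∅; R=[mulR :: subL(4) :: addR]⟩
11. ⟨C=(let y = -2 in -2); E=∅; A=∅; R=[mulL(3) :: subL(4) :: addR]⟩
12. ⟨C=-2; E=∅; A=∅; R=[let y :: mulL(3) :: subL(4) :: addR]⟩
13. ⟨C=-2; E={y↦-2}; A=∅; R=[mulL(3) :: subL(4) :: addR]⟩
14. ⟨C=(let v = (-1 - 7) in (if0 (v + 0) then 5 else ((λq. q) 4))); E=∅; A=∅; R=[addL(10)]⟩
15. ⟨C=(-1 - 7); E=∅; A=∅; R=[let v :: addL(10)]⟩
16. ⟨C=-1; E=∅; A=∅; R=[subR :: let v :: addL(10)]⟩
17. ⟨C=7; E=∅; A=∅; R=[subL(-1) :: let v :: addL(10)]⟩
18. ⟨C=(if0 (v + 0) then 5 else ((λq. q) 4)); E={v↦-8}; A=∅; R=[addL(10)]⟩
19. ⟨C=(v + 0); E={v↦-8}; A=∅; R=[if0 :: addL(10)]⟩
20. ⟨C=v; E={v↦-8}; A=∅; R=[addR :: if0 :: addL(10)]⟩
21. ⟨C=0; E={v↦-8}; A=∅; R=[addL(-8) :: if0 :: addL(10)]⟩
22. ⟨C=((λq. q) 4); E={v↦-8}; A=∅; R=[addL(10)]⟩
23. ⟨C=4; E={v↦-8}; A=∅; R=[app :: addL(10)]⟩
24. ⟨C=(λq. q); E={v↦-8}; A=[4]; R=[addL(10)]⟩
25. ⟨C=q; E={q↦4, v↦-8}; A=∅; R=[addL(10)]⟩
→ final value 14

Answer: 14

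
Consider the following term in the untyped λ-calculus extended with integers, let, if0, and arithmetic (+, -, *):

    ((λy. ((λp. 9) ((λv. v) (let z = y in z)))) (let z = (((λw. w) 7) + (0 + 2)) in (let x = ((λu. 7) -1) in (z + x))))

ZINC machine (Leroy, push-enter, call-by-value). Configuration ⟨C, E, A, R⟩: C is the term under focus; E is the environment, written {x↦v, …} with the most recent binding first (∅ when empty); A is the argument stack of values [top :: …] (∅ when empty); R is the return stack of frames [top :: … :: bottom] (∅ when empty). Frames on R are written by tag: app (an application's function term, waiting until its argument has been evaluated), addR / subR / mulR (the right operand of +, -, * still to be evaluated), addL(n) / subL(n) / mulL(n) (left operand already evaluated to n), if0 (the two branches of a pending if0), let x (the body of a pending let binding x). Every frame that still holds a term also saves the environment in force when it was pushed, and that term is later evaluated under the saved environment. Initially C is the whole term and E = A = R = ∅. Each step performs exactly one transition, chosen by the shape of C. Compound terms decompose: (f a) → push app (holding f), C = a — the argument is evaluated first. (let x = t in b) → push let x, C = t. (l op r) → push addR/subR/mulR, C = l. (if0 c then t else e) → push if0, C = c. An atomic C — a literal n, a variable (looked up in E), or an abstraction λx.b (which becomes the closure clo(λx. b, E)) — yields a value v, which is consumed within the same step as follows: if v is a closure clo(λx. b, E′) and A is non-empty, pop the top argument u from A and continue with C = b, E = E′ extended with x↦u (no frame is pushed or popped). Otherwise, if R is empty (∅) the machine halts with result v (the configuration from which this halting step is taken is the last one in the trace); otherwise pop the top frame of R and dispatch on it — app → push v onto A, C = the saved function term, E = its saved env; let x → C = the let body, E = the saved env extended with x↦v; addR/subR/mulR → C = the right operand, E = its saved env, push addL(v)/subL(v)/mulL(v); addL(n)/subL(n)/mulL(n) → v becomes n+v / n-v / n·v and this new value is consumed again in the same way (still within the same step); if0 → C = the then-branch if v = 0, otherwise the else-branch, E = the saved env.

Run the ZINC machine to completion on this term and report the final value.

0. [C=((λy. ((λp. 9) ((λv. v) (let z = y in z)))) (let z = (((λw. w) 7) + (0 + 2)) in (let x = ((λu. 7) -1) in (z + x)))) | E=∅ | A=∅ | R=∅]
1. [C=(let z = (((λw. w) 7) + (0 + 2)) in (let x = ((λu. 7) -1) in (z + x))) | E=∅ | A=∅ | R=[app]]
2. [C=(((λw. w) 7) + (0 + 2)) | E=∅ | A=∅ | R=[let z :: app]]
3. [C=((λw. w) 7) | E=∅ | A=∅ | R=[addR :: let z :: app]]
4. [C=7 | E=∅ | A=∅ | R=[app :: addR :: let z :: app]]
5. [C=(λw. w) | E=∅ | A=[7] | R=[addR :: let z :: app]]
6. [C=w | E={w↦7} | A=∅ | R=[addR :: let z :: app]]
7. [C=(0 + 2) | E=∅ | A=∅ | R=[addL(7) :: let z :: app]]
8. [C=0 | E=∅ | A=∅ | R=[addR :: addL(7) :: let z :: app]]
9. [C=2 | E=∅ | A=∅ | R=[addL(0) :: addL(7) :: let z :: app]]
10. [C=(let x = ((λu. 7) -1) in (z + x)) | E={z↦9} | A=∅ | R=[app]]
11. [C=((λu. 7) -1) | E={z↦9} | A=∅ | R=[let x :: app]]
12. [C=-1 | E={z↦9} | A=∅ | R=[app :: let x :: app]]
13. [C=(λu. 7) | E={z↦9} | A=[-1] | R=[let x :: app]]
14. [C=7 | E={u↦-1, z↦9} | A=∅ | R=[let x :: app]]
15. [C=(z + x) | E={x↦7, z↦9} | A=∅ | R=[app]]
16. [C=z | E={x↦7, z↦9} | A=∅ | R=[addR :: app]]
17. [C=x | E={x↦7, z↦9} | A=∅ | R=[addL(9) :: app]]
18. [C=(λy. ((λp. 9) ((λv. v) (let z = y in z)))) | E=∅ | A=[16] | R=∅]
19. [C=((λp. 9) ((λv. v) (let z = y in z))) | E={y↦16} | A=∅ | R=∅]
20. [C=((λv. v) (let z = y in z)) | E={y↦16} | A=∅ | R=[app]]
21. [C=(let z = y in z) | E={y↦16} | A=∅ | R=[app :: app]]
22. [C=y | E={y↦16} | A=∅ | R=[let z :: app :: app]]
23. [C=z | E={z↦16, y↦16} | A=∅ | R=[app :: app]]
24. [C=(λv. v) | E={y↦16} | A=[16] | R=[app]]
25. [C=v | E={v↦16, y↦16} | A=∅ | R=[app]]
26. [C=(λp. 9) | E={y↦16} | A=[16] | R=∅]
27. [C=9 | E={p↦16, y↦16} | A=∅ | R=∅]
→ final value 9

Answer: 9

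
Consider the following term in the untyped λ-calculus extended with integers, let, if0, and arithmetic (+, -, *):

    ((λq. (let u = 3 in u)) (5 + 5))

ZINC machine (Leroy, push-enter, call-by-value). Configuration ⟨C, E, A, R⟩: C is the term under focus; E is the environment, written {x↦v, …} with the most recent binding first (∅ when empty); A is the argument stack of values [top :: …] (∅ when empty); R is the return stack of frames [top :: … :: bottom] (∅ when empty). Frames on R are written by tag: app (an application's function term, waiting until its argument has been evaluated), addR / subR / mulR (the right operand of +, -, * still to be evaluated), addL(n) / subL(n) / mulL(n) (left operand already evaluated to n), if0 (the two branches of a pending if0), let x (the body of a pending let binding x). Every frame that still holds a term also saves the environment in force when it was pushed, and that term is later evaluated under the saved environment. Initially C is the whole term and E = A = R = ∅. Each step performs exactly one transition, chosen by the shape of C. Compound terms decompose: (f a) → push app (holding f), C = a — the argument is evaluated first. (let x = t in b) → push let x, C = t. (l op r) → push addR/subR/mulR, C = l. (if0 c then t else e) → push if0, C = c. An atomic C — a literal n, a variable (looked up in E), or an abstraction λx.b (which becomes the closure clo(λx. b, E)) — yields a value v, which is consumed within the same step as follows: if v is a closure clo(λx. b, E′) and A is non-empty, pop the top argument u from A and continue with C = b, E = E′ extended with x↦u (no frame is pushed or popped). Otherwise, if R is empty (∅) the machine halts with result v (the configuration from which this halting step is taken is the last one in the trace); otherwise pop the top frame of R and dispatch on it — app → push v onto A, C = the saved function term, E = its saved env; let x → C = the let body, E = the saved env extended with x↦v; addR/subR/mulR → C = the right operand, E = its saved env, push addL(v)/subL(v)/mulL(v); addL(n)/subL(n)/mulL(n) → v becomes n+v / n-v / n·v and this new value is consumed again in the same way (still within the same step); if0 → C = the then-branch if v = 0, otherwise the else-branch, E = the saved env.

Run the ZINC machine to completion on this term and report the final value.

Answer: 3

Machine steps:
t=0: ⟨C=((λq. (let u = 3 in u)) (5 + 5)); E=∅; A=∅; R=∅⟩
t=1: ⟨C=(5 + 5); E=∅; A=∅; R=[app]⟩
t=2: ⟨C=5; E=∅; A=∅; R=[addR :: app]⟩
t=3: ⟨C=5; E=∅; A=∅; R=[addL(5) :: app]⟩
t=4: ⟨C=(λq. (let u = 3 in u)); E=∅; A=[10]; R=∅⟩
t=5: ⟨C=(let u = 3 in u); E={q↦10}; A=∅; R=∅⟩
t=6: ⟨C=3; E={q↦10}; A=∅; R=[let u]⟩
t=7: ⟨C=u; E={u↦3, q↦10}; A=∅; R=∅⟩
→ final value 3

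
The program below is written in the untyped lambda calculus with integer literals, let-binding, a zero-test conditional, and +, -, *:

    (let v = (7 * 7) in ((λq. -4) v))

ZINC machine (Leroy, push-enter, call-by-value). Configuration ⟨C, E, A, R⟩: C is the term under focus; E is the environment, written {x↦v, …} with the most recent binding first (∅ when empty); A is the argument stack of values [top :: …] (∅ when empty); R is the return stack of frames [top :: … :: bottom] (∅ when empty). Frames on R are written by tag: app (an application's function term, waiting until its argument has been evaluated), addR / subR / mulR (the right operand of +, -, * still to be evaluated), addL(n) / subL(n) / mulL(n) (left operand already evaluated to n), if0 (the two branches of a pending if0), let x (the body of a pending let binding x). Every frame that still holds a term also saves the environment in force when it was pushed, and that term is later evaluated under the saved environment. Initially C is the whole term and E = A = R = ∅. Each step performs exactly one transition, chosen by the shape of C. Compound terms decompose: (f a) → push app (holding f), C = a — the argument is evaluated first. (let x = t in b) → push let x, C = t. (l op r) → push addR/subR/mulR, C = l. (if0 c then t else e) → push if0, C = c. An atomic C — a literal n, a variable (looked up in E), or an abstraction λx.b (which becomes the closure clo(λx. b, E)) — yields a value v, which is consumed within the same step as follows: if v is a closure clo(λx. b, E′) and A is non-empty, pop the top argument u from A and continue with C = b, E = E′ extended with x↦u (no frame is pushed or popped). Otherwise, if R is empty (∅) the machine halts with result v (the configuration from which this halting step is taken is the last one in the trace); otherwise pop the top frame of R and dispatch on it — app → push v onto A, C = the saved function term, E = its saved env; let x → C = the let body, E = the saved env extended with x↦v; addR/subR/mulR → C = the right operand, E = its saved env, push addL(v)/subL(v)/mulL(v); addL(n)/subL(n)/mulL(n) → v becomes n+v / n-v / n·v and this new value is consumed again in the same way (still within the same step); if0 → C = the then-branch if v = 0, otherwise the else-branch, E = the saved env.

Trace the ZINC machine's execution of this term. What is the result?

Answer: -4

Machine steps:
step 0: ⟨C=(let v = (7 * 7) in ((λq. -4) v)); E=∅; A=∅; R=∅⟩
step 1: ⟨C=(7 * 7); E=∅; A=∅; R=[let v]⟩
step 2: ⟨C=7; E=∅; A=∅; R=[mulR :: let v]⟩
step 3: ⟨C=7; E=∅; A=∅; R=[mulL(7) :: let v]⟩
step 4: ⟨C=((λq. -4) v); E={v↦49}; A=∅; R=∅⟩
step 5: ⟨C=v; E={v↦49}; A=∅; R=[app]⟩
step 6: ⟨C=(λq. -4); E={v↦49}; A=[49]; R=∅⟩
step 7: ⟨C=-4; E={q↦49, v↦49}; A=∅; R=∅⟩
→ final value -4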